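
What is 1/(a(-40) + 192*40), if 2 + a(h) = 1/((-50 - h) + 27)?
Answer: 17/130527 ≈ 0.00013024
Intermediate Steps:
a(h) = -2 + 1/(-23 - h) (a(h) = -2 + 1/((-50 - h) + 27) = -2 + 1/(-23 - h))
1/(a(-40) + 192*40) = 1/((-47 - 2*(-40))/(23 - 40) + 192*40) = 1/((-47 + 80)/(-17) + 7680) = 1/(-1/17*33 + 7680) = 1/(-33/17 + 7680) = 1/(130527/17) = 17/130527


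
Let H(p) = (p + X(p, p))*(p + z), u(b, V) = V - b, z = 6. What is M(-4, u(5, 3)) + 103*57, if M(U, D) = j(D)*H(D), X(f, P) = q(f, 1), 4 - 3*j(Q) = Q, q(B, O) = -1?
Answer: 5847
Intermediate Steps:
j(Q) = 4/3 - Q/3
X(f, P) = -1
H(p) = (-1 + p)*(6 + p) (H(p) = (p - 1)*(p + 6) = (-1 + p)*(6 + p))
M(U, D) = (4/3 - D/3)*(-6 + D**2 + 5*D)
M(-4, u(5, 3)) + 103*57 = (-8 - (3 - 1*5)**2/3 - (3 - 1*5)**3/3 + 26*(3 - 1*5)/3) + 103*57 = (-8 - (3 - 5)**2/3 - (3 - 5)**3/3 + 26*(3 - 5)/3) + 5871 = (-8 - 1/3*(-2)**2 - 1/3*(-2)**3 + (26/3)*(-2)) + 5871 = (-8 - 1/3*4 - 1/3*(-8) - 52/3) + 5871 = (-8 - 4/3 + 8/3 - 52/3) + 5871 = -24 + 5871 = 5847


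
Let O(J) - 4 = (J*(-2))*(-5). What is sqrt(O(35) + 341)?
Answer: sqrt(695) ≈ 26.363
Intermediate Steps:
O(J) = 4 + 10*J (O(J) = 4 + (J*(-2))*(-5) = 4 - 2*J*(-5) = 4 + 10*J)
sqrt(O(35) + 341) = sqrt((4 + 10*35) + 341) = sqrt((4 + 350) + 341) = sqrt(354 + 341) = sqrt(695)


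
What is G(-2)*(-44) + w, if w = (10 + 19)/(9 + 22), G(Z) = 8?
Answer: -10883/31 ≈ -351.06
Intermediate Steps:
w = 29/31 ≈ 0.93548
G(-2)*(-44) + w = 8*(-44) + 29/31 = -352 + 29/31 = -10883/31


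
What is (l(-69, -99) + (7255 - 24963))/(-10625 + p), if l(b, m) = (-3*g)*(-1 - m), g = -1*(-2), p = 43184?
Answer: -18296/32559 ≈ -0.56193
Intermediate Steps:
g = 2
l(b, m) = 6 + 6*m (l(b, m) = (-3*2)*(-1 - m) = -6*(-1 - m) = 6 + 6*m)
(l(-69, -99) + (7255 - 24963))/(-10625 + p) = ((6 + 6*(-99)) + (7255 - 24963))/(-10625 + 43184) = ((6 - 594) - 17708)/32559 = (-588 - 17708)*(1/32559) = -18296*1/32559 = -18296/32559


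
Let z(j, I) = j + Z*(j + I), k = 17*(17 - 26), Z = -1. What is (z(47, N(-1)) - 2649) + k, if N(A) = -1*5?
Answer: -2797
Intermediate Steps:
N(A) = -5
k = -153 (k = 17*(-9) = -153)
z(j, I) = -I (z(j, I) = j - (j + I) = j - (I + j) = j + (-I - j) = -I)
(z(47, N(-1)) - 2649) + k = (-1*(-5) - 2649) - 153 = (5 - 2649) - 153 = -2644 - 153 = -2797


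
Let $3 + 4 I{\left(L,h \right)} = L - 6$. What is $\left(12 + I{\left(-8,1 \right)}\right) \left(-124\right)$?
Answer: $-961$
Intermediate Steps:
$I{\left(L,h \right)} = - \frac{9}{4} + \frac{L}{4}$ ($I{\left(L,h \right)} = - \frac{3}{4} + \frac{L - 6}{4} = - \frac{3}{4} + \frac{-6 + L}{4} = - \frac{3}{4} + \left(- \frac{3}{2} + \frac{L}{4}\right) = - \frac{9}{4} + \frac{L}{4}$)
$\left(12 + I{\left(-8,1 \right)}\right) \left(-124\right) = \left(12 + \left(- \frac{9}{4} + \frac{1}{4} \left(-8\right)\right)\right) \left(-124\right) = \left(12 - \frac{17}{4}\right) \left(-124\right) = \frac{31}{4} \left(-124\right) = -961$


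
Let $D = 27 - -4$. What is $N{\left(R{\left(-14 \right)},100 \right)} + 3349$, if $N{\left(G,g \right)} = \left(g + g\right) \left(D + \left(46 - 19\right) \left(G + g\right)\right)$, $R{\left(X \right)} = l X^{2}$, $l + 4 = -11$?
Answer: $-15326451$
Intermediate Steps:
$l = -15$ ($l = -4 - 11 = -15$)
$R{\left(X \right)} = - 15 X^{2}$
$D = 31$ ($D = 27 + 4 = 31$)
$N{\left(G,g \right)} = 2 g \left(31 + 27 G + 27 g\right)$ ($N{\left(G,g \right)} = \left(g + g\right) \left(31 + \left(46 - 19\right) \left(G + g\right)\right) = 2 g \left(31 + 27 \left(G + g\right)\right) = 2 g \left(31 + \left(27 G + 27 g\right)\right) = 2 g \left(31 + 27 G + 27 g\right)$)
$N{\left(R{\left(-14 \right)},100 \right)} + 3349 = 2 \cdot 100 \left(31 + 27 \left(- 15 \left(-14\right)^{2}\right) + 27 \cdot 100\right) + 3349 = 2 \cdot 100 \left(31 + 27 \left(\left(-15\right) 196\right) + 2700\right) + 3349 = 2 \cdot 100 \left(31 + 27 \left(-2940\right) + 2700\right) + 3349 = 2 \cdot 100 \left(31 - 79380 + 2700\right) + 3349 = 2 \cdot 100 \left(-76649\right) + 3349 = -15329800 + 3349 = -15326451$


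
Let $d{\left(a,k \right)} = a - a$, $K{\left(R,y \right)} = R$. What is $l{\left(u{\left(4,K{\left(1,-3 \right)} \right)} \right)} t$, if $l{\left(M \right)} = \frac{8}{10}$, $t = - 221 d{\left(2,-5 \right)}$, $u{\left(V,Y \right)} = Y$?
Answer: $0$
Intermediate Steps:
$d{\left(a,k \right)} = 0$
$t = 0$ ($t = \left(-221\right) 0 = 0$)
$l{\left(M \right)} = \frac{4}{5}$ ($l{\left(M \right)} = 8 \cdot \frac{1}{10} = \frac{4}{5}$)
$l{\left(u{\left(4,K{\left(1,-3 \right)} \right)} \right)} t = \frac{4}{5} \cdot 0 = 0$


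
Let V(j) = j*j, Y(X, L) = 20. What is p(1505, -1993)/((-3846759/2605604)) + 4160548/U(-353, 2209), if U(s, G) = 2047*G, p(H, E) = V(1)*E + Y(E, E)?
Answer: 23262048655053448/17394363321657 ≈ 1337.3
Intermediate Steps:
V(j) = j²
p(H, E) = 20 + E (p(H, E) = 1²*E + 20 = 1*E + 20 = E + 20 = 20 + E)
p(1505, -1993)/((-3846759/2605604)) + 4160548/U(-353, 2209) = (20 - 1993)/((-3846759/2605604)) + 4160548/((2047*2209)) = -1973/((-3846759*1/2605604)) + 4160548/4521823 = -1973/(-3846759/2605604) + 4160548*(1/4521823) = -1973*(-2605604/3846759) + 4160548/4521823 = 5140856692/3846759 + 4160548/4521823 = 23262048655053448/17394363321657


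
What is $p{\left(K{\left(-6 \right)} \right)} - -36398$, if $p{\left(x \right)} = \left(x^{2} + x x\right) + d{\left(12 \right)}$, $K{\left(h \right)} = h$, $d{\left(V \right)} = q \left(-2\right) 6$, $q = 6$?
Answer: $36398$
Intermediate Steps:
$d{\left(V \right)} = -72$ ($d{\left(V \right)} = 6 \left(-2\right) 6 = \left(-12\right) 6 = -72$)
$p{\left(x \right)} = -72 + 2 x^{2}$ ($p{\left(x \right)} = \left(x^{2} + x x\right) - 72 = \left(x^{2} + x^{2}\right) - 72 = 2 x^{2} - 72 = -72 + 2 x^{2}$)
$p{\left(K{\left(-6 \right)} \right)} - -36398 = \left(-72 + 2 \left(-6\right)^{2}\right) - -36398 = \left(-72 + 2 \cdot 36\right) + 36398 = \left(-72 + 72\right) + 36398 = 0 + 36398 = 36398$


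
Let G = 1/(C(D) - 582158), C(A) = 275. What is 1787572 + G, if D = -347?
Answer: 1040157758075/581883 ≈ 1.7876e+6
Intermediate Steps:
G = -1/581883 (G = 1/(275 - 582158) = 1/(-581883) = -1/581883 ≈ -1.7186e-6)
1787572 + G = 1787572 - 1/581883 = 1040157758075/581883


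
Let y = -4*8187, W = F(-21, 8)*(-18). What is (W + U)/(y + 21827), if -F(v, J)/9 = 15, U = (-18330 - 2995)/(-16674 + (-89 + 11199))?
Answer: -13541845/60764444 ≈ -0.22286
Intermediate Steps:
U = 21325/5564 (U = -21325/(-16674 + 11110) = -21325/(-5564) = -21325*(-1/5564) = 21325/5564 ≈ 3.8327)
F(v, J) = -135 (F(v, J) = -9*15 = -135)
W = 2430 (W = -135*(-18) = 2430)
y = -32748
(W + U)/(y + 21827) = (2430 + 21325/5564)/(-32748 + 21827) = (13541845/5564)/(-10921) = (13541845/5564)*(-1/10921) = -13541845/60764444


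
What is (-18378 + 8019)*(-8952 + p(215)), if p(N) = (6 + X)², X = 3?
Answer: 91894689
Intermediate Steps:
p(N) = 81 (p(N) = (6 + 3)² = 9² = 81)
(-18378 + 8019)*(-8952 + p(215)) = (-18378 + 8019)*(-8952 + 81) = -10359*(-8871) = 91894689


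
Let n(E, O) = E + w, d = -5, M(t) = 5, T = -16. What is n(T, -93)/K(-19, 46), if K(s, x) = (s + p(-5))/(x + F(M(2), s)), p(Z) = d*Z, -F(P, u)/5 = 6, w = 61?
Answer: 120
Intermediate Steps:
F(P, u) = -30 (F(P, u) = -5*6 = -30)
p(Z) = -5*Z
n(E, O) = 61 + E (n(E, O) = E + 61 = 61 + E)
K(s, x) = (25 + s)/(-30 + x) (K(s, x) = (s - 5*(-5))/(x - 30) = (s + 25)/(-30 + x) = (25 + s)/(-30 + x))
n(T, -93)/K(-19, 46) = (61 - 16)/(((25 - 19)/(-30 + 46))) = 45/((6/16)) = 45/(((1/16)*6)) = 45/(3/8) = 45*(8/3) = 120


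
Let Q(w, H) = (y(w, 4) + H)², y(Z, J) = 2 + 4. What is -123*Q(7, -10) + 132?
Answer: -1836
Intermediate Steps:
y(Z, J) = 6
Q(w, H) = (6 + H)²
-123*Q(7, -10) + 132 = -123*(6 - 10)² + 132 = -123*(-4)² + 132 = -123*16 + 132 = -1968 + 132 = -1836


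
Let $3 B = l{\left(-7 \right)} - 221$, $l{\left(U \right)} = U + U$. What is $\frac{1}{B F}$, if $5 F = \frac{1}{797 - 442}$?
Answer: $- \frac{1065}{47} \approx -22.66$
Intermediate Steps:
$l{\left(U \right)} = 2 U$
$F = \frac{1}{1775}$ ($F = \frac{1}{5 \left(797 - 442\right)} = \frac{1}{5 \cdot 355} = \frac{1}{5} \cdot \frac{1}{355} = \frac{1}{1775} \approx 0.00056338$)
$B = - \frac{235}{3}$ ($B = \frac{2 \left(-7\right) - 221}{3} = \frac{-14 - 221}{3} = \frac{1}{3} \left(-235\right) = - \frac{235}{3} \approx -78.333$)
$\frac{1}{B F} = \frac{1}{\left(- \frac{235}{3}\right) \frac{1}{1775}} = \frac{1}{- \frac{47}{1065}} = - \frac{1065}{47}$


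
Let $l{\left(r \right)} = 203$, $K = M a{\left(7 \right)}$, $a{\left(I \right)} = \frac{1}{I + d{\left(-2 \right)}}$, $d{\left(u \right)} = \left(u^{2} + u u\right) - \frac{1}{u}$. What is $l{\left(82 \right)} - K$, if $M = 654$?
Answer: $\frac{4985}{31} \approx 160.81$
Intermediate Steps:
$d{\left(u \right)} = - \frac{1}{u} + 2 u^{2}$ ($d{\left(u \right)} = \left(u^{2} + u^{2}\right) - \frac{1}{u} = 2 u^{2} - \frac{1}{u} = - \frac{1}{u} + 2 u^{2}$)
$a{\left(I \right)} = \frac{1}{\frac{17}{2} + I}$ ($a{\left(I \right)} = \frac{1}{I + \frac{-1 + 2 \left(-2\right)^{3}}{-2}} = \frac{1}{I - \frac{-1 + 2 \left(-8\right)}{2}} = \frac{1}{I - \frac{-1 - 16}{2}} = \frac{1}{I - - \frac{17}{2}} = \frac{1}{I + \frac{17}{2}} = \frac{1}{\frac{17}{2} + I}$)
$K = \frac{1308}{31}$ ($K = 654 \frac{2}{17 + 2 \cdot 7} = 654 \frac{2}{17 + 14} = 654 \cdot \frac{2}{31} = \frac{1308}{31} \approx 42.194$)
$l{\left(82 \right)} - K = 203 - \frac{1308}{31} = \frac{4985}{31}$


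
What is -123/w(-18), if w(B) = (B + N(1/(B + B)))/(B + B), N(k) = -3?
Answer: -1476/7 ≈ -210.86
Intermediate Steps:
w(B) = (-3 + B)/(2*B) (w(B) = (B - 3)/(B + B) = (-3 + B)/((2*B)) = (-3 + B)*(1/(2*B)) = (-3 + B)/(2*B))
-123/w(-18) = -123*(-36/(-3 - 18)) = -123/((1/2)*(-1/18)*(-21)) = -123/7/12 = -123*12/7 = -1476/7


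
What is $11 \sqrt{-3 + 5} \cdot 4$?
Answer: $44 \sqrt{2} \approx 62.225$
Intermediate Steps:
$11 \sqrt{-3 + 5} \cdot 4 = 11 \sqrt{2} \cdot 4 = 44 \sqrt{2}$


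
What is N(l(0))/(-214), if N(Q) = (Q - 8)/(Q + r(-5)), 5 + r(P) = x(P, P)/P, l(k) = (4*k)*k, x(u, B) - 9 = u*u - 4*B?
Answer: -20/8453 ≈ -0.0023660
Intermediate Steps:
x(u, B) = 9 + u² - 4*B (x(u, B) = 9 + (u*u - 4*B) = 9 + (u² - 4*B) = 9 + u² - 4*B)
l(k) = 4*k²
r(P) = -5 + (9 + P² - 4*P)/P
N(Q) = (-8 + Q)/(-79/5 + Q) (N(Q) = (Q - 8)/(Q + (-9 - 5 + 9/(-5))) = (-8 + Q)/(Q + (-9 - 5 + 9*(-⅕))) = (-8 + Q)/(Q + (-9 - 5 - 9/5)) = (-8 + Q)/(Q - 79/5) = (-8 + Q)/(-79/5 + Q))
N(l(0))/(-214) = (5*(-8 + 4*0²)/(-79 + 5*(4*0²)))/(-214) = (5*(-8 + 4*0)/(-79 + 5*(4*0)))*(-1/214) = (5*(-8 + 0)/(-79 + 5*0))*(-1/214) = (5*(-8)/(-79 + 0))*(-1/214) = (5*(-8)/(-79))*(-1/214) = (5*(-1/79)*(-8))*(-1/214) = (40/79)*(-1/214) = -20/8453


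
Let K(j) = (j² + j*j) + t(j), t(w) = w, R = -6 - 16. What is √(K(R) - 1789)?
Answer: I*√843 ≈ 29.034*I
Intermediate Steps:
R = -22
K(j) = j + 2*j² (K(j) = (j² + j*j) + j = (j² + j²) + j = 2*j² + j = j + 2*j²)
√(K(R) - 1789) = √(-22*(1 + 2*(-22)) - 1789) = √(-22*(1 - 44) - 1789) = √(-22*(-43) - 1789) = √(946 - 1789) = √(-843) = I*√843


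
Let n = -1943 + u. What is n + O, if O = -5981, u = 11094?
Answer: 3170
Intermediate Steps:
n = 9151 (n = -1943 + 11094 = 9151)
n + O = 9151 - 5981 = 3170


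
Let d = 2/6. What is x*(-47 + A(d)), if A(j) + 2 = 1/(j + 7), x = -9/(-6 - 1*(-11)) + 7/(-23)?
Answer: 2365/23 ≈ 102.83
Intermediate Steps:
x = -242/115 (x = -9/(-6 + 11) + 7*(-1/23) = -9/5 - 7/23 = -242/115 ≈ -2.1043)
d = 1/3 (d = 2*(1/6) = 1/3 ≈ 0.33333)
A(j) = -2 + 1/(7 + j) (A(j) = -2 + 1/(j + 7) = -2 + 1/(7 + j))
x*(-47 + A(d)) = -242*(-47 + (-13 - 2*1/3)/(7 + 1/3))/115 = -242*(-47 + (-13 - 2/3)/(22/3))/115 = -242*(-47 + (3/22)*(-41/3))/115 = -242*(-47 - 41/22)/115 = -242/115*(-1075/22) = 2365/23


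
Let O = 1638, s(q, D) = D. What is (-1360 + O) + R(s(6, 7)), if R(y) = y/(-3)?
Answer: 827/3 ≈ 275.67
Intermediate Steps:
R(y) = -y/3 (R(y) = y*(-⅓) = -y/3)
(-1360 + O) + R(s(6, 7)) = (-1360 + 1638) - ⅓*7 = 278 - 7/3 = 827/3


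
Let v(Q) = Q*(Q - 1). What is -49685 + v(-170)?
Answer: -20615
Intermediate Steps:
v(Q) = Q*(-1 + Q)
-49685 + v(-170) = -49685 - 170*(-1 - 170) = -49685 - 170*(-171) = -49685 + 29070 = -20615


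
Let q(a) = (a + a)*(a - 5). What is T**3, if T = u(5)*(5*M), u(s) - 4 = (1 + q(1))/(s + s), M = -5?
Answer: -4492125/8 ≈ -5.6152e+5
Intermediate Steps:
q(a) = 2*a*(-5 + a) (q(a) = (2*a)*(-5 + a) = 2*a*(-5 + a))
u(s) = 4 - 7/(2*s) (u(s) = 4 + (1 + 2*1*(-5 + 1))/(s + s) = 4 + (1 + 2*1*(-4))/((2*s)) = 4 + (1 - 8)*(1/(2*s)) = 4 - 7/(2*s))
T = -165/2 (T = (4 - 7/2/5)*(5*(-5)) = (4 - 7/2*1/5)*(-25) = (4 - 7/10)*(-25) = (33/10)*(-25) = -165/2 ≈ -82.500)
T**3 = (-165/2)**3 = -4492125/8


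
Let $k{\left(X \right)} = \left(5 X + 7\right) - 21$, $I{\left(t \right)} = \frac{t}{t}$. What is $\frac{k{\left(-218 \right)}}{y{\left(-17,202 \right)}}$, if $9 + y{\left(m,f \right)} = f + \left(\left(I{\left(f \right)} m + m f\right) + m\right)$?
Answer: $\frac{1104}{3275} \approx 0.3371$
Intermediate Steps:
$I{\left(t \right)} = 1$
$k{\left(X \right)} = -14 + 5 X$ ($k{\left(X \right)} = \left(7 + 5 X\right) - 21 = -14 + 5 X$)
$y{\left(m,f \right)} = -9 + f + 2 m + f m$ ($y{\left(m,f \right)} = -9 + \left(f + \left(\left(1 m + m f\right) + m\right)\right) = -9 + \left(f + \left(\left(m + f m\right) + m\right)\right) = -9 + \left(f + \left(2 m + f m\right)\right) = -9 + \left(f + 2 m + f m\right) = -9 + f + 2 m + f m$)
$\frac{k{\left(-218 \right)}}{y{\left(-17,202 \right)}} = \frac{-14 + 5 \left(-218\right)}{-9 + 202 + 2 \left(-17\right) + 202 \left(-17\right)} = \frac{-14 - 1090}{-9 + 202 - 34 - 3434} = - \frac{1104}{-3275} = \left(-1104\right) \left(- \frac{1}{3275}\right) = \frac{1104}{3275}$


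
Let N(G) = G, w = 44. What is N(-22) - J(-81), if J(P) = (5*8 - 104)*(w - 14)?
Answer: 1898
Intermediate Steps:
J(P) = -1920 (J(P) = (5*8 - 104)*(44 - 14) = (40 - 104)*30 = -64*30 = -1920)
N(-22) - J(-81) = -22 - 1*(-1920) = -22 + 1920 = 1898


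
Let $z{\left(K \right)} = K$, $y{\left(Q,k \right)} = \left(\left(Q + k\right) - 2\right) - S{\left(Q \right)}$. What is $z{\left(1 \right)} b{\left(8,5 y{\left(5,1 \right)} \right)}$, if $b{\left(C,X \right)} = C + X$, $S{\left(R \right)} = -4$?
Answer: $48$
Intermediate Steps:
$y{\left(Q,k \right)} = 2 + Q + k$ ($y{\left(Q,k \right)} = \left(\left(Q + k\right) - 2\right) - -4 = \left(-2 + Q + k\right) + 4 = 2 + Q + k$)
$z{\left(1 \right)} b{\left(8,5 y{\left(5,1 \right)} \right)} = 1 \left(8 + 5 \left(2 + 5 + 1\right)\right) = 1 \left(8 + 5 \cdot 8\right) = 1 \left(8 + 40\right) = 1 \cdot 48 = 48$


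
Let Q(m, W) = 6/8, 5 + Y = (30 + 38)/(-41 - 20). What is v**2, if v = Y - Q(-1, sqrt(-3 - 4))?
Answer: 2805625/59536 ≈ 47.125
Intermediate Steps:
Y = -373/61 (Y = -5 + (30 + 38)/(-41 - 20) = -5 + 68/(-61) = -5 + 68*(-1/61) = -5 - 68/61 = -373/61 ≈ -6.1148)
Q(m, W) = 3/4 (Q(m, W) = 6*(1/8) = 3/4)
v = -1675/244 (v = -373/61 - 1*3/4 = -373/61 - 3/4 = -1675/244 ≈ -6.8648)
v**2 = (-1675/244)**2 = 2805625/59536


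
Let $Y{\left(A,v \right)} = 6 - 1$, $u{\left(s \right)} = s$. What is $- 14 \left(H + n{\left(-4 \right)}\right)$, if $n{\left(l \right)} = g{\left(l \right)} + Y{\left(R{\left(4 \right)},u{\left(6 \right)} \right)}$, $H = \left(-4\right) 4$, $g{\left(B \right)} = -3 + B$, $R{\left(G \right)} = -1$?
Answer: $252$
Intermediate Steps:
$Y{\left(A,v \right)} = 5$ ($Y{\left(A,v \right)} = 6 - 1 = 5$)
$H = -16$
$n{\left(l \right)} = 2 + l$ ($n{\left(l \right)} = \left(-3 + l\right) + 5 = 2 + l$)
$- 14 \left(H + n{\left(-4 \right)}\right) = - 14 \left(-16 + \left(2 - 4\right)\right) = - 14 \left(-16 - 2\right) = \left(-14\right) \left(-18\right) = 252$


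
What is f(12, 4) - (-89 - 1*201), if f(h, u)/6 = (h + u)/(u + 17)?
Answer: 2062/7 ≈ 294.57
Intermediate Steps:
f(h, u) = 6*(h + u)/(17 + u) (f(h, u) = 6*((h + u)/(u + 17)) = 6*((h + u)/(17 + u)) = 6*(h + u)/(17 + u))
f(12, 4) - (-89 - 1*201) = 6*(12 + 4)/(17 + 4) - (-89 - 1*201) = 6*16/21 - (-89 - 201) = 6*(1/21)*16 - 1*(-290) = 32/7 + 290 = 2062/7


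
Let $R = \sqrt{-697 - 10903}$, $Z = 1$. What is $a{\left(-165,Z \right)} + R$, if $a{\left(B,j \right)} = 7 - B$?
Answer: $172 + 20 i \sqrt{29} \approx 172.0 + 107.7 i$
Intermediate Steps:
$R = 20 i \sqrt{29}$ ($R = \sqrt{-11600} = 20 i \sqrt{29} \approx 107.7 i$)
$a{\left(-165,Z \right)} + R = \left(7 - -165\right) + 20 i \sqrt{29} = \left(7 + 165\right) + 20 i \sqrt{29} = 172 + 20 i \sqrt{29}$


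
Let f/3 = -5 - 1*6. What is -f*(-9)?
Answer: -297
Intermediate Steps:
f = -33 (f = 3*(-5 - 1*6) = 3*(-5 - 6) = 3*(-11) = -33)
-f*(-9) = -1*(-33)*(-9) = 33*(-9) = -297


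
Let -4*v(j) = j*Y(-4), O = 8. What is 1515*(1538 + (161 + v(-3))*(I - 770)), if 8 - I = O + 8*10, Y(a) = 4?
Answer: -208860930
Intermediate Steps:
v(j) = -j (v(j) = -j*4/4 = -j)
I = -80 (I = 8 - (8 + 8*10) = 8 - (8 + 80) = 8 - 1*88 = 8 - 88 = -80)
1515*(1538 + (161 + v(-3))*(I - 770)) = 1515*(1538 + (161 - 1*(-3))*(-80 - 770)) = 1515*(1538 + (161 + 3)*(-850)) = 1515*(1538 + 164*(-850)) = 1515*(1538 - 139400) = 1515*(-137862) = -208860930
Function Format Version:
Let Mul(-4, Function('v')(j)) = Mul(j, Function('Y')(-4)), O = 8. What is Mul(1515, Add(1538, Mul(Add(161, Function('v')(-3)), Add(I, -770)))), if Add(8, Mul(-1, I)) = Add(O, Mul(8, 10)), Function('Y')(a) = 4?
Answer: -208860930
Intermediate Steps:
Function('v')(j) = Mul(-1, j) (Function('v')(j) = Mul(Rational(-1, 4), Mul(j, 4)) = Mul(Rational(-1, 4), Mul(4, j)) = Mul(-1, j))
I = -80 (I = Add(8, Mul(-1, Add(8, Mul(8, 10)))) = Add(8, Mul(-1, Add(8, 80))) = Add(8, Mul(-1, 88)) = Add(8, -88) = -80)
Mul(1515, Add(1538, Mul(Add(161, Function('v')(-3)), Add(I, -770)))) = Mul(1515, Add(1538, Mul(Add(161, Mul(-1, -3)), Add(-80, -770)))) = Mul(1515, Add(1538, Mul(Add(161, 3), -850))) = Mul(1515, Add(1538, Mul(164, -850))) = Mul(1515, Add(1538, -139400)) = Mul(1515, -137862) = -208860930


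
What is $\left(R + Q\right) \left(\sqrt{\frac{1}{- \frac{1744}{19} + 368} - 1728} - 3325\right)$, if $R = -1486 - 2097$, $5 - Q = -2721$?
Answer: $2849525 - \frac{4285 i \sqrt{29744762}}{656} \approx 2.8495 \cdot 10^{6} - 35625.0 i$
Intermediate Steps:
$Q = 2726$ ($Q = 5 - -2721 = 5 + 2721 = 2726$)
$R = -3583$ ($R = -1486 - 2097 = -3583$)
$\left(R + Q\right) \left(\sqrt{\frac{1}{- \frac{1744}{19} + 368} - 1728} - 3325\right) = \left(-3583 + 2726\right) \left(\sqrt{\frac{1}{- \frac{1744}{19} + 368} - 1728} - 3325\right) = - 857 \left(\sqrt{\frac{1}{\left(-1744\right) \frac{1}{19} + 368} - 1728} - 3325\right) = - 857 \left(\sqrt{\frac{1}{- \frac{1744}{19} + 368} - 1728} - 3325\right) = - 857 \left(\sqrt{\frac{1}{\frac{5248}{19}} - 1728} - 3325\right) = - 857 \left(\sqrt{\frac{19}{5248} - 1728} - 3325\right) = - 857 \left(\sqrt{- \frac{9068525}{5248}} - 3325\right) = - 857 \left(\frac{5 i \sqrt{29744762}}{656} - 3325\right) = - 857 \left(-3325 + \frac{5 i \sqrt{29744762}}{656}\right) = 2849525 - \frac{4285 i \sqrt{29744762}}{656}$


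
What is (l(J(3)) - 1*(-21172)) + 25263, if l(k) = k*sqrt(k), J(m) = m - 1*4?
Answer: 46435 - I ≈ 46435.0 - 1.0*I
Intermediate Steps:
J(m) = -4 + m (J(m) = m - 4 = -4 + m)
l(k) = k**(3/2)
(l(J(3)) - 1*(-21172)) + 25263 = ((-4 + 3)**(3/2) - 1*(-21172)) + 25263 = ((-1)**(3/2) + 21172) + 25263 = (-I + 21172) + 25263 = (21172 - I) + 25263 = 46435 - I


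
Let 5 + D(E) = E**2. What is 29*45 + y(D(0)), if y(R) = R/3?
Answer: 3910/3 ≈ 1303.3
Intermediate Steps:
D(E) = -5 + E**2
y(R) = R/3 (y(R) = R*(1/3) = R/3)
29*45 + y(D(0)) = 29*45 + (-5 + 0**2)/3 = 1305 + (-5 + 0)/3 = 1305 + (1/3)*(-5) = 1305 - 5/3 = 3910/3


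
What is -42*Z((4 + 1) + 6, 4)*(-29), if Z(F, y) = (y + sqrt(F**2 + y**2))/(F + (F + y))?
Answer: 2436/13 + 609*sqrt(137)/13 ≈ 735.71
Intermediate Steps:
Z(F, y) = (y + sqrt(F**2 + y**2))/(y + 2*F)
-42*Z((4 + 1) + 6, 4)*(-29) = -42*(4 + sqrt(((4 + 1) + 6)**2 + 4**2))/(4 + 2*((4 + 1) + 6))*(-29) = -42*(4 + sqrt((5 + 6)**2 + 16))/(4 + 2*(5 + 6))*(-29) = -42*(4 + sqrt(11**2 + 16))/(4 + 2*11)*(-29) = -42*(4 + sqrt(121 + 16))/(4 + 22)*(-29) = -42*(4 + sqrt(137))/26*(-29) = -21*(4 + sqrt(137))/13*(-29) = -42*(2/13 + sqrt(137)/26)*(-29) = (-84/13 - 21*sqrt(137)/13)*(-29) = 2436/13 + 609*sqrt(137)/13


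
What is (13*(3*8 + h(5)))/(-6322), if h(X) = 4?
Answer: -182/3161 ≈ -0.057577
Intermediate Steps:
(13*(3*8 + h(5)))/(-6322) = (13*(3*8 + 4))/(-6322) = (13*(24 + 4))*(-1/6322) = (13*28)*(-1/6322) = 364*(-1/6322) = -182/3161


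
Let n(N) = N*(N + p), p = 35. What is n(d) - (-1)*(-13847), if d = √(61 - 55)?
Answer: -13841 + 35*√6 ≈ -13755.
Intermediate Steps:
d = √6 ≈ 2.4495
n(N) = N*(35 + N) (n(N) = N*(N + 35) = N*(35 + N))
n(d) - (-1)*(-13847) = √6*(35 + √6) - (-1)*(-13847) = √6*(35 + √6) - 1*13847 = √6*(35 + √6) - 13847 = -13847 + √6*(35 + √6)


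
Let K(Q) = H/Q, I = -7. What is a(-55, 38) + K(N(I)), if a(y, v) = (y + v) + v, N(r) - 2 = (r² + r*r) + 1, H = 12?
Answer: 2133/101 ≈ 21.119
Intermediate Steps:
N(r) = 3 + 2*r² (N(r) = 2 + ((r² + r*r) + 1) = 2 + ((r² + r²) + 1) = 2 + (2*r² + 1) = 2 + (1 + 2*r²) = 3 + 2*r²)
a(y, v) = y + 2*v (a(y, v) = (v + y) + v = y + 2*v)
K(Q) = 12/Q
a(-55, 38) + K(N(I)) = (-55 + 2*38) + 12/(3 + 2*(-7)²) = (-55 + 76) + 12/(3 + 2*49) = 21 + 12/(3 + 98) = 21 + 12/101 = 2133/101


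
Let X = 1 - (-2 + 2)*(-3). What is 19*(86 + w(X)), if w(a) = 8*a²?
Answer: 1786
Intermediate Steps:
X = 1 (X = 1 - 0*(-3) = 1 - 1*0 = 1 + 0 = 1)
19*(86 + w(X)) = 19*(86 + 8*1²) = 19*(86 + 8*1) = 19*(86 + 8) = 19*94 = 1786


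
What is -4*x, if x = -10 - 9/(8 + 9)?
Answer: 716/17 ≈ 42.118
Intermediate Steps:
x = -179/17 (x = -10 - 9/17 = -179/17 ≈ -10.529)
-4*x = -4*(-179/17) = 716/17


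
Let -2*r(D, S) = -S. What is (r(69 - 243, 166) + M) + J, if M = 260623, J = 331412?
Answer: 592118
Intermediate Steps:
r(D, S) = S/2 (r(D, S) = -(-1)*S/2 = S/2)
(r(69 - 243, 166) + M) + J = ((1/2)*166 + 260623) + 331412 = (83 + 260623) + 331412 = 260706 + 331412 = 592118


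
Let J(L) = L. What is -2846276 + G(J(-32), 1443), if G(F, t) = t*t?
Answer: -764027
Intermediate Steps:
G(F, t) = t²
-2846276 + G(J(-32), 1443) = -2846276 + 1443² = -2846276 + 2082249 = -764027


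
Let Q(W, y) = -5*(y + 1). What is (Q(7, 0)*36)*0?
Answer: 0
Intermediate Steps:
Q(W, y) = -5 - 5*y (Q(W, y) = -5*(1 + y) = -5 - 5*y)
(Q(7, 0)*36)*0 = ((-5 - 5*0)*36)*0 = ((-5 + 0)*36)*0 = -5*36*0 = -180*0 = 0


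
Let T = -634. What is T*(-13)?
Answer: 8242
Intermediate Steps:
T*(-13) = -634*(-13) = 8242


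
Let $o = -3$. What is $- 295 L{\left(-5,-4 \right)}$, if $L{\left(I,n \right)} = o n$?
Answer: $-3540$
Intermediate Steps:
$L{\left(I,n \right)} = - 3 n$
$- 295 L{\left(-5,-4 \right)} = - 295 \left(\left(-3\right) \left(-4\right)\right) = \left(-295\right) 12 = -3540$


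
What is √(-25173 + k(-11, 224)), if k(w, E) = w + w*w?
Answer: I*√25063 ≈ 158.31*I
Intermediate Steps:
k(w, E) = w + w²
√(-25173 + k(-11, 224)) = √(-25173 - 11*(1 - 11)) = √(-25173 - 11*(-10)) = √(-25173 + 110) = √(-25063) = I*√25063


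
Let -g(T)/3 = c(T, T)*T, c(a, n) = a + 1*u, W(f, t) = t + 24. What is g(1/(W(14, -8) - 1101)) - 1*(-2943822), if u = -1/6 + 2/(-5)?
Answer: 1386216340841/470890 ≈ 2.9438e+6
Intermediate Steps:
W(f, t) = 24 + t
u = -17/30 (u = -1*1/6 + 2*(-1/5) = -1/6 - 2/5 = -17/30 ≈ -0.56667)
c(a, n) = -17/30 + a (c(a, n) = a + 1*(-17/30) = a - 17/30 = -17/30 + a)
g(T) = -3*T*(-17/30 + T) (g(T) = -3*(-17/30 + T)*T = -3*T*(-17/30 + T))
g(1/(W(14, -8) - 1101)) - 1*(-2943822) = (17 - 30/((24 - 8) - 1101))/(10*((24 - 8) - 1101)) - 1*(-2943822) = (17 - 30/(16 - 1101))/(10*(16 - 1101)) + 2943822 = (1/10)*(17 - 30/(-1085))/(-1085) + 2943822 = (1/10)*(-1/1085)*(17 - 30*(-1/1085)) + 2943822 = (1/10)*(-1/1085)*(17 + 6/217) + 2943822 = (1/10)*(-1/1085)*(3695/217) + 2943822 = -739/470890 + 2943822 = 1386216340841/470890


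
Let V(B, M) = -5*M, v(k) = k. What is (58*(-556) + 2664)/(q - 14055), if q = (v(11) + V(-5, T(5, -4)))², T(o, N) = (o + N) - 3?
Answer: 14792/6807 ≈ 2.1731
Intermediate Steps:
T(o, N) = -3 + N + o (T(o, N) = (N + o) - 3 = -3 + N + o)
q = 441 (q = (11 - 5*(-3 - 4 + 5))² = (11 - 5*(-2))² = (11 + 10)² = 21² = 441)
(58*(-556) + 2664)/(q - 14055) = (58*(-556) + 2664)/(441 - 14055) = (-32248 + 2664)/(-13614) = -29584*(-1/13614) = 14792/6807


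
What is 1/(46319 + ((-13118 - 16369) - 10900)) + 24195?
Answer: 143524741/5932 ≈ 24195.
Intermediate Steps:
1/(46319 + ((-13118 - 16369) - 10900)) + 24195 = 1/(46319 + (-29487 - 10900)) + 24195 = 1/(46319 - 40387) + 24195 = 1/5932 + 24195 = 143524741/5932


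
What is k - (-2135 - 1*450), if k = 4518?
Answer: 7103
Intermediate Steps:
k - (-2135 - 1*450) = 4518 - (-2135 - 1*450) = 4518 - (-2135 - 450) = 4518 - 1*(-2585) = 4518 + 2585 = 7103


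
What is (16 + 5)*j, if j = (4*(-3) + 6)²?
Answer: 756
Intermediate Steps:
j = 36 (j = (-12 + 6)² = (-6)² = 36)
(16 + 5)*j = (16 + 5)*36 = 21*36 = 756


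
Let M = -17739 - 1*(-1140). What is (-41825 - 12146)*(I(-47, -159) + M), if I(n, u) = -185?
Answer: 905849264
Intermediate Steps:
M = -16599 (M = -17739 + 1140 = -16599)
(-41825 - 12146)*(I(-47, -159) + M) = (-41825 - 12146)*(-185 - 16599) = -53971*(-16784) = 905849264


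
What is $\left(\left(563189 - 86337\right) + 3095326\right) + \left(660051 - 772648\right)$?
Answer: $3459581$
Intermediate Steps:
$\left(\left(563189 - 86337\right) + 3095326\right) + \left(660051 - 772648\right) = \left(476852 + 3095326\right) + \left(660051 - 772648\right) = 3572178 - 112597 = 3459581$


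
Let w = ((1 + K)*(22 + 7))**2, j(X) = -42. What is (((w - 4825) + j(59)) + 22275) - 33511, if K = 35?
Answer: 1073833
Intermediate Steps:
w = 1089936 (w = ((1 + 35)*(22 + 7))**2 = (36*29)**2 = 1044**2 = 1089936)
(((w - 4825) + j(59)) + 22275) - 33511 = (((1089936 - 4825) - 42) + 22275) - 33511 = ((1085111 - 42) + 22275) - 33511 = (1085069 + 22275) - 33511 = 1107344 - 33511 = 1073833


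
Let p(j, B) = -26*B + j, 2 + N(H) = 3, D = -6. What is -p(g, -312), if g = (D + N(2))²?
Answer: -8137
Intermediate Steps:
N(H) = 1 (N(H) = -2 + 3 = 1)
g = 25 (g = (-6 + 1)² = (-5)² = 25)
p(j, B) = j - 26*B
-p(g, -312) = -(25 - 26*(-312)) = -(25 + 8112) = -1*8137 = -8137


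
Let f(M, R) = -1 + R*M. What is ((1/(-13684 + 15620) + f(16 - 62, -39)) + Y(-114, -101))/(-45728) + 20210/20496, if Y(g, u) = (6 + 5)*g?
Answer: 110486978575/113406171648 ≈ 0.97426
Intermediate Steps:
f(M, R) = -1 + M*R
Y(g, u) = 11*g
((1/(-13684 + 15620) + f(16 - 62, -39)) + Y(-114, -101))/(-45728) + 20210/20496 = ((1/(-13684 + 15620) + (-1 + (16 - 62)*(-39))) + 11*(-114))/(-45728) + 20210/20496 = ((1/1936 + (-1 - 46*(-39))) - 1254)*(-1/45728) + 20210*(1/20496) = ((1/1936 + (-1 + 1794)) - 1254)*(-1/45728) + 10105/10248 = ((1/1936 + 1793) - 1254)*(-1/45728) + 10105/10248 = (3471249/1936 - 1254)*(-1/45728) + 10105/10248 = (1043505/1936)*(-1/45728) + 10105/10248 = -1043505/88529408 + 10105/10248 = 110486978575/113406171648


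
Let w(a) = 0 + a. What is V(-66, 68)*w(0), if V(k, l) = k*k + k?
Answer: 0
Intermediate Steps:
V(k, l) = k + k**2 (V(k, l) = k**2 + k = k + k**2)
w(a) = a
V(-66, 68)*w(0) = -66*(1 - 66)*0 = -66*(-65)*0 = 4290*0 = 0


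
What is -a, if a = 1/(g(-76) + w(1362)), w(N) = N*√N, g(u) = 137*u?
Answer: 1/(10412 - 1362*√1362) ≈ -2.5092e-5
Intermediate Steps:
w(N) = N^(3/2)
a = 1/(-10412 + 1362*√1362) (a = 1/(137*(-76) + 1362^(3/2)) = 1/(-10412 + 1362*√1362) ≈ 2.5092e-5)
-a = -(2603/604540046 + 681*√1362/1209080092) = -2603/604540046 - 681*√1362/1209080092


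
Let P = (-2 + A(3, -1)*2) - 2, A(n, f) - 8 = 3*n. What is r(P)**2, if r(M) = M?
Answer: 900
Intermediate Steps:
A(n, f) = 8 + 3*n
P = 30 (P = (-2 + (8 + 3*3)*2) - 2 = (-2 + (8 + 9)*2) - 2 = (-2 + 17*2) - 2 = (-2 + 34) - 2 = 32 - 2 = 30)
r(P)**2 = 30**2 = 900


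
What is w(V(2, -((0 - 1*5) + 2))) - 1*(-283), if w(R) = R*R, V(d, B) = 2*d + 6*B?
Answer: 767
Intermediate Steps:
w(R) = R**2
w(V(2, -((0 - 1*5) + 2))) - 1*(-283) = (2*2 + 6*(-((0 - 1*5) + 2)))**2 - 1*(-283) = (4 + 6*(-((0 - 5) + 2)))**2 + 283 = (4 + 6*(-(-5 + 2)))**2 + 283 = (4 + 6*(-1*(-3)))**2 + 283 = (4 + 6*3)**2 + 283 = (4 + 18)**2 + 283 = 22**2 + 283 = 484 + 283 = 767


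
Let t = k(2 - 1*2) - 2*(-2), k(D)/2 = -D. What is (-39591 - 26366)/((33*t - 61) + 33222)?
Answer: -65957/33293 ≈ -1.9811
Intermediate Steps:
k(D) = -2*D (k(D) = 2*(-D) = -2*D)
t = 4 (t = -2*(2 - 1*2) - 2*(-2) = -2*(2 - 2) + 4 = -2*0 + 4 = 0 + 4 = 4)
(-39591 - 26366)/((33*t - 61) + 33222) = (-39591 - 26366)/((33*4 - 61) + 33222) = -65957/((132 - 61) + 33222) = -65957/(71 + 33222) = -65957/33293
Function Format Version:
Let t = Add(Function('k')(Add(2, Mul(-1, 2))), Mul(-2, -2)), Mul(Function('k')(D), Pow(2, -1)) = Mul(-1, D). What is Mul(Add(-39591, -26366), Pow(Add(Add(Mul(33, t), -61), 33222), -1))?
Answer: Rational(-65957, 33293) ≈ -1.9811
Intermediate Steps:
Function('k')(D) = Mul(-2, D) (Function('k')(D) = Mul(2, Mul(-1, D)) = Mul(-2, D))
t = 4 (t = Add(Mul(-2, Add(2, Mul(-1, 2))), Mul(-2, -2)) = Add(Mul(-2, Add(2, -2)), 4) = Add(Mul(-2, 0), 4) = Add(0, 4) = 4)
Mul(Add(-39591, -26366), Pow(Add(Add(Mul(33, t), -61), 33222), -1)) = Mul(Add(-39591, -26366), Pow(Add(Add(Mul(33, 4), -61), 33222), -1)) = Mul(-65957, Pow(Add(Add(132, -61), 33222), -1)) = Mul(-65957, Pow(Add(71, 33222), -1)) = Mul(-65957, Pow(33293, -1)) = Mul(-65957, Rational(1, 33293)) = Rational(-65957, 33293)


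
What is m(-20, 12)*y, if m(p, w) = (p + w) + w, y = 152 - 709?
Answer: -2228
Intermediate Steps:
y = -557
m(p, w) = p + 2*w
m(-20, 12)*y = (-20 + 2*12)*(-557) = (-20 + 24)*(-557) = 4*(-557) = -2228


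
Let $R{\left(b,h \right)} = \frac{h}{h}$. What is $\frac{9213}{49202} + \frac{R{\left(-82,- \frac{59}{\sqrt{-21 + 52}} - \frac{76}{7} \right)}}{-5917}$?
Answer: $\frac{54464119}{291128234} \approx 0.18708$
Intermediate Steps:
$R{\left(b,h \right)} = 1$
$\frac{9213}{49202} + \frac{R{\left(-82,- \frac{59}{\sqrt{-21 + 52}} - \frac{76}{7} \right)}}{-5917} = \frac{9213}{49202} + 1 \frac{1}{-5917} = 9213 \cdot \frac{1}{49202} + 1 \left(- \frac{1}{5917}\right) = \frac{9213}{49202} - \frac{1}{5917} = \frac{54464119}{291128234}$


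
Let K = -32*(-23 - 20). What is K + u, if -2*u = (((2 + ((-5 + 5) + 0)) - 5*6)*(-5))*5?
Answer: 1026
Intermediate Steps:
u = -350 (u = -((2 + ((-5 + 5) + 0)) - 5*6)*(-5)*5/2 = -((2 + (0 + 0)) - 30)*(-5)*5/2 = -((2 + 0) - 30)*(-5)*5/2 = -(2 - 30)*(-5)*5/2 = -(-28*(-5))*5/2 = -70*5 = -1/2*700 = -350)
K = 1376 (K = -32*(-43) = 1376)
K + u = 1376 - 350 = 1026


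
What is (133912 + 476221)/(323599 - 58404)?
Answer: 610133/265195 ≈ 2.3007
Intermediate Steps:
(133912 + 476221)/(323599 - 58404) = 610133/265195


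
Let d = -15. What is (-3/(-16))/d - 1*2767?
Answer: -221361/80 ≈ -2767.0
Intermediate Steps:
(-3/(-16))/d - 1*2767 = (-3/(-16))/(-15) - 1*2767 = -1/16*(-3)*(-1/15) - 2767 = (3/16)*(-1/15) - 2767 = -1/80 - 2767 = -221361/80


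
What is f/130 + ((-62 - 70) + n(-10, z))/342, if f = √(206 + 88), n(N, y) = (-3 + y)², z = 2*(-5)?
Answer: 37/342 + 7*√6/130 ≈ 0.24008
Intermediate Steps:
z = -10
f = 7*√6 (f = √294 = 7*√6 ≈ 17.146)
f/130 + ((-62 - 70) + n(-10, z))/342 = (7*√6)/130 + ((-62 - 70) + (-3 - 10)²)/342 = (7*√6)*(1/130) + (-132 + (-13)²)*(1/342) = 7*√6/130 + (-132 + 169)*(1/342) = 7*√6/130 + 37*(1/342) = 7*√6/130 + 37/342 = 37/342 + 7*√6/130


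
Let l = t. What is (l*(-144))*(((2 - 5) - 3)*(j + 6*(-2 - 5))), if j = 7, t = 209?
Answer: -6320160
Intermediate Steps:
l = 209
(l*(-144))*(((2 - 5) - 3)*(j + 6*(-2 - 5))) = (209*(-144))*(((2 - 5) - 3)*(7 + 6*(-2 - 5))) = -30096*(-3 - 3)*(7 + 6*(-7)) = -(-180576)*(7 - 42) = -(-180576)*(-35) = -30096*210 = -6320160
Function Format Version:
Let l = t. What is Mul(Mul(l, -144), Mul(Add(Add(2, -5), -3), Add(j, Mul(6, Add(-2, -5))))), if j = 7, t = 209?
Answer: -6320160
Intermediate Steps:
l = 209
Mul(Mul(l, -144), Mul(Add(Add(2, -5), -3), Add(j, Mul(6, Add(-2, -5))))) = Mul(Mul(209, -144), Mul(Add(Add(2, -5), -3), Add(7, Mul(6, Add(-2, -5))))) = Mul(-30096, Mul(Add(-3, -3), Add(7, Mul(6, -7)))) = Mul(-30096, Mul(-6, Add(7, -42))) = Mul(-30096, Mul(-6, -35)) = Mul(-30096, 210) = -6320160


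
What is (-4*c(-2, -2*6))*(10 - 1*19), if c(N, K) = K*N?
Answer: 864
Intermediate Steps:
(-4*c(-2, -2*6))*(10 - 1*19) = (-4*(-2*6)*(-2))*(10 - 1*19) = (-(-48)*(-2))*(10 - 19) = -4*24*(-9) = -96*(-9) = 864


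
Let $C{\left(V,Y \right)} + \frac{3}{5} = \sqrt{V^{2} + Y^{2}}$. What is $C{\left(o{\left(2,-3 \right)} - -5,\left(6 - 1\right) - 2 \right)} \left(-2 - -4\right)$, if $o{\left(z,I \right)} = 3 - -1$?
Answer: $- \frac{6}{5} + 6 \sqrt{10} \approx 17.774$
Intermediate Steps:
$o{\left(z,I \right)} = 4$ ($o{\left(z,I \right)} = 3 + 1 = 4$)
$C{\left(V,Y \right)} = - \frac{3}{5} + \sqrt{V^{2} + Y^{2}}$
$C{\left(o{\left(2,-3 \right)} - -5,\left(6 - 1\right) - 2 \right)} \left(-2 - -4\right) = \left(- \frac{3}{5} + \sqrt{\left(4 - -5\right)^{2} + \left(\left(6 - 1\right) - 2\right)^{2}}\right) \left(-2 - -4\right) = \left(- \frac{3}{5} + \sqrt{\left(4 + 5\right)^{2} + \left(\left(6 - 1\right) - 2\right)^{2}}\right) \left(-2 + 4\right) = \left(- \frac{3}{5} + \sqrt{9^{2} + \left(5 - 2\right)^{2}}\right) 2 = \left(- \frac{3}{5} + \sqrt{81 + 3^{2}}\right) 2 = \left(- \frac{3}{5} + \sqrt{81 + 9}\right) 2 = \left(- \frac{3}{5} + \sqrt{90}\right) 2 = \left(- \frac{3}{5} + 3 \sqrt{10}\right) 2 = - \frac{6}{5} + 6 \sqrt{10}$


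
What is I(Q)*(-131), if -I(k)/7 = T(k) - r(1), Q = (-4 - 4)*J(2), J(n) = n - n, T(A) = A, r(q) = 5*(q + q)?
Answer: -9170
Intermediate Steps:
r(q) = 10*q (r(q) = 5*(2*q) = 10*q)
J(n) = 0
Q = 0 (Q = (-4 - 4)*0 = -8*0 = 0)
I(k) = 70 - 7*k (I(k) = -7*(k - 10) = -7*(-10 + k) = 70 - 7*k)
I(Q)*(-131) = (70 - 7*0)*(-131) = (70 + 0)*(-131) = 70*(-131) = -9170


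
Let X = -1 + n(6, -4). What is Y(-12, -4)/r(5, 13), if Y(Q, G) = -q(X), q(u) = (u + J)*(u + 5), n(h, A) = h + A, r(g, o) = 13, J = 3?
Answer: -24/13 ≈ -1.8462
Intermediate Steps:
n(h, A) = A + h
X = 1 (X = -1 + (-4 + 6) = -1 + 2 = 1)
q(u) = (3 + u)*(5 + u) (q(u) = (u + 3)*(u + 5) = (3 + u)*(5 + u))
Y(Q, G) = -24 (Y(Q, G) = -(15 + 1² + 8*1) = -(15 + 1 + 8) = -1*24 = -24)
Y(-12, -4)/r(5, 13) = -24/13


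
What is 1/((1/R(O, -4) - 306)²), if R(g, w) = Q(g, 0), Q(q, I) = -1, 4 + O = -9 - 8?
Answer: 1/94249 ≈ 1.0610e-5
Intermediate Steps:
O = -21 (O = -4 + (-9 - 8) = -4 - 17 = -21)
R(g, w) = -1
1/((1/R(O, -4) - 306)²) = 1/((1/(-1) - 306)²) = 1/((-1 - 306)²) = 1/((-307)²) = 1/94249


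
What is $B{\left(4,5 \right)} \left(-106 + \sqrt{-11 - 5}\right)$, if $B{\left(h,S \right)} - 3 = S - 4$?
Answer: $-424 + 16 i \approx -424.0 + 16.0 i$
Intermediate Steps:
$B{\left(h,S \right)} = -1 + S$ ($B{\left(h,S \right)} = 3 + \left(S - 4\right) = 3 + \left(-4 + S\right) = -1 + S$)
$B{\left(4,5 \right)} \left(-106 + \sqrt{-11 - 5}\right) = \left(-1 + 5\right) \left(-106 + \sqrt{-11 - 5}\right) = 4 \left(-106 + \sqrt{-16}\right) = 4 \left(-106 + 4 i\right) = -424 + 16 i$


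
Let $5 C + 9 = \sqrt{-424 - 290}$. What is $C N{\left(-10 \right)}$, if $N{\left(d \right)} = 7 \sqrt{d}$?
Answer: $\frac{7 i \sqrt{10} \left(-9 + i \sqrt{714}\right)}{5} \approx -118.3 - 39.845 i$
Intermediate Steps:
$C = - \frac{9}{5} + \frac{i \sqrt{714}}{5}$ ($C = - \frac{9}{5} + \frac{\sqrt{-424 - 290}}{5} = - \frac{9}{5} + \frac{\sqrt{-714}}{5} = - \frac{9}{5} + \frac{i \sqrt{714}}{5} \approx -1.8 + 5.3442 i$)
$C N{\left(-10 \right)} = \left(- \frac{9}{5} + \frac{i \sqrt{714}}{5}\right) 7 \sqrt{-10} = \left(- \frac{9}{5} + \frac{i \sqrt{714}}{5}\right) 7 i \sqrt{10} = 7 i \sqrt{10} \left(- \frac{9}{5} + \frac{i \sqrt{714}}{5}\right)$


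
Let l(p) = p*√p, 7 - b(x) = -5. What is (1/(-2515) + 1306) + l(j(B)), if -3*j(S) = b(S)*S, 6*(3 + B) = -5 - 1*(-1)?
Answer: 3284589/2515 + 88*√33/9 ≈ 1362.2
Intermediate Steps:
b(x) = 12 (b(x) = 7 - 1*(-5) = 7 + 5 = 12)
B = -11/3 (B = -3 + (-5 - 1*(-1))/6 = -3 + (-5 + 1)/6 = -3 + (⅙)*(-4) = -3 - ⅔ = -11/3 ≈ -3.6667)
j(S) = -4*S
l(p) = p^(3/2)
(1/(-2515) + 1306) + l(j(B)) = (1/(-2515) + 1306) + (-4*(-11/3))^(3/2) = (-1/2515 + 1306) + (44/3)^(3/2) = 3284589/2515 + 88*√33/9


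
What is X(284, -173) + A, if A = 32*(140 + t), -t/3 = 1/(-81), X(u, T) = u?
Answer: 128660/27 ≈ 4765.2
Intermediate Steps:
t = 1/27 (t = -3/(-81) = -3*(-1/81) = 1/27 ≈ 0.037037)
A = 120992/27 (A = 32*(140 + 1/27) = 32*(3781/27) = 120992/27 ≈ 4481.2)
X(284, -173) + A = 284 + 120992/27 = 128660/27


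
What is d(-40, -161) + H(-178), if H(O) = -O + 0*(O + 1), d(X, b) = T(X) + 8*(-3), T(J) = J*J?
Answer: 1754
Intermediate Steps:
T(J) = J**2
d(X, b) = -24 + X**2 (d(X, b) = X**2 + 8*(-3) = X**2 - 24 = -24 + X**2)
H(O) = -O (H(O) = -O + 0*(1 + O) = -O + 0 = -O)
d(-40, -161) + H(-178) = (-24 + (-40)**2) - 1*(-178) = (-24 + 1600) + 178 = 1576 + 178 = 1754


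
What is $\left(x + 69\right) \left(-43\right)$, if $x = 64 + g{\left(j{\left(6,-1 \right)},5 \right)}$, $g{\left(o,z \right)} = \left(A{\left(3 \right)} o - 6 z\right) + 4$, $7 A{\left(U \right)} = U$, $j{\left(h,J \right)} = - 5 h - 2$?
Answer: $- \frac{28079}{7} \approx -4011.3$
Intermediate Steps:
$j{\left(h,J \right)} = -2 - 5 h$
$A{\left(U \right)} = \frac{U}{7}$
$g{\left(o,z \right)} = 4 - 6 z + \frac{3 o}{7}$ ($g{\left(o,z \right)} = \left(\frac{1}{7} \cdot 3 o - 6 z\right) + 4 = \left(\frac{3 o}{7} - 6 z\right) + 4 = \left(- 6 z + \frac{3 o}{7}\right) + 4 = 4 - 6 z + \frac{3 o}{7}$)
$x = \frac{170}{7}$ ($x = 64 + \left(4 - 30 + \frac{3 \left(-2 - 30\right)}{7}\right) = 64 + \left(4 - 30 + \frac{3}{7} \left(-32\right)\right) = 64 - \frac{278}{7} = \frac{170}{7} \approx 24.286$)
$\left(x + 69\right) \left(-43\right) = \left(\frac{170}{7} + 69\right) \left(-43\right) = \frac{653}{7} \left(-43\right) = - \frac{28079}{7}$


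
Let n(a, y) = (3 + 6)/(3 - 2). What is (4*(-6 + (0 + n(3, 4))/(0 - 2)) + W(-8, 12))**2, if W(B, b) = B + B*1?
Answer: 3364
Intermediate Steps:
n(a, y) = 9 (n(a, y) = 9/1 = 9*1 = 9)
W(B, b) = 2*B (W(B, b) = B + B = 2*B)
(4*(-6 + (0 + n(3, 4))/(0 - 2)) + W(-8, 12))**2 = (4*(-6 + (0 + 9)/(0 - 2)) + 2*(-8))**2 = (4*(-6 + 9/(-2)) - 16)**2 = (4*(-6 + 9*(-1/2)) - 16)**2 = (4*(-6 - 9/2) - 16)**2 = (4*(-21/2) - 16)**2 = (-42 - 16)**2 = (-58)**2 = 3364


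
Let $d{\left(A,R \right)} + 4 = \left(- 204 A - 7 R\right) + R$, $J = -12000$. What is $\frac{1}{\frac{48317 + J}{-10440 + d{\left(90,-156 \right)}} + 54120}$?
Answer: $\frac{27868}{1508179843} \approx 1.8478 \cdot 10^{-5}$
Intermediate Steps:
$d{\left(A,R \right)} = -4 - 204 A - 6 R$ ($d{\left(A,R \right)} = -4 + \left(\left(- 204 A - 7 R\right) + R\right) = -4 - \left(6 R + 204 A\right) = -4 - 204 A - 6 R$)
$\frac{1}{\frac{48317 + J}{-10440 + d{\left(90,-156 \right)}} + 54120} = \frac{1}{\frac{48317 - 12000}{-10440 - 17428} + 54120} = \frac{1}{\frac{36317}{-10440 - 17428} + 54120} = \frac{1}{\frac{36317}{-27868} + 54120} = \frac{1}{36317 \left(- \frac{1}{27868}\right) + 54120} = \frac{1}{- \frac{36317}{27868} + 54120} = \frac{1}{\frac{1508179843}{27868}} = \frac{27868}{1508179843}$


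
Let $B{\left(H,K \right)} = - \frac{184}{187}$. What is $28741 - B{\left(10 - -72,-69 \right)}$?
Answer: $\frac{5374751}{187} \approx 28742.0$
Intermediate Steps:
$B{\left(H,K \right)} = - \frac{184}{187}$ ($B{\left(H,K \right)} = \left(-184\right) \frac{1}{187} = - \frac{184}{187}$)
$28741 - B{\left(10 - -72,-69 \right)} = 28741 - - \frac{184}{187} = 28741 + \frac{184}{187} = \frac{5374751}{187}$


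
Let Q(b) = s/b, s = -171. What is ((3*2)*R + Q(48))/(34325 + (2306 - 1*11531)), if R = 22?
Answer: 411/80320 ≈ 0.0051170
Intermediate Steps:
Q(b) = -171/b
((3*2)*R + Q(48))/(34325 + (2306 - 1*11531)) = ((3*2)*22 - 171/48)/(34325 + (2306 - 1*11531)) = (6*22 - 171*1/48)/(34325 + (2306 - 11531)) = (132 - 57/16)/(34325 - 9225) = (2055/16)/25100 = (2055/16)*(1/25100) = 411/80320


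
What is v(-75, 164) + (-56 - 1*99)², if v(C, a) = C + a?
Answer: 24114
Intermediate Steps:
v(-75, 164) + (-56 - 1*99)² = (-75 + 164) + (-56 - 1*99)² = 89 + (-56 - 99)² = 89 + (-155)² = 89 + 24025 = 24114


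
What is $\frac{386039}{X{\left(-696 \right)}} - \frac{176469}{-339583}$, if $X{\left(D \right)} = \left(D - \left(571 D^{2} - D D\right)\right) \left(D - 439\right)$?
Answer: $\frac{55304407671665777}{106423180012676280} \approx 0.51966$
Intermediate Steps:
$X{\left(D \right)} = \left(-439 + D\right) \left(D - 570 D^{2}\right)$ ($X{\left(D \right)} = \left(D + \left(\left(D^{2} + D^{2}\right) - 572 D^{2}\right)\right) \left(-439 + D\right) = \left(D + \left(2 D^{2} - 572 D^{2}\right)\right) \left(-439 + D\right) = \left(D - 570 D^{2}\right) \left(-439 + D\right) = \left(-439 + D\right) \left(D - 570 D^{2}\right)$)
$\frac{386039}{X{\left(-696 \right)}} - \frac{176469}{-339583} = \frac{386039}{\left(-696\right) \left(-439 - 570 \left(-696\right)^{2} + 250231 \left(-696\right)\right)} - \frac{176469}{-339583} = \frac{386039}{\left(-696\right) \left(-439 - 276117120 - 174160776\right)} - - \frac{176469}{339583} = \frac{386039}{\left(-696\right) \left(-439 - 276117120 - 174160776\right)} + \frac{176469}{339583} = \frac{386039}{\left(-696\right) \left(-450278335\right)} + \frac{176469}{339583} = \frac{386039}{313393721160} + \frac{176469}{339583} = \frac{55304407671665777}{106423180012676280}$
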